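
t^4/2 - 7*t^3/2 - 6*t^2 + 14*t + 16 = (t/2 + 1)*(t - 8)*(t - 2)*(t + 1)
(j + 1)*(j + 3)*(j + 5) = j^3 + 9*j^2 + 23*j + 15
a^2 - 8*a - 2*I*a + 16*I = (a - 8)*(a - 2*I)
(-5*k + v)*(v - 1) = -5*k*v + 5*k + v^2 - v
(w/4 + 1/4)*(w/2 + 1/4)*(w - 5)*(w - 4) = w^4/8 - 15*w^3/16 + 7*w^2/8 + 51*w/16 + 5/4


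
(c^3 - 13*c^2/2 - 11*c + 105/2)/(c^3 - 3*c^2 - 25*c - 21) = (c - 5/2)/(c + 1)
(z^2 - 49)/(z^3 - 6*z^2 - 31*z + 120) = (z^2 - 49)/(z^3 - 6*z^2 - 31*z + 120)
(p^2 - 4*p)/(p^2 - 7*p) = (p - 4)/(p - 7)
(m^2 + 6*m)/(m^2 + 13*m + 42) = m/(m + 7)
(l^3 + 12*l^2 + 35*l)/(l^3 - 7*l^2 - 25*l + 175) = l*(l + 7)/(l^2 - 12*l + 35)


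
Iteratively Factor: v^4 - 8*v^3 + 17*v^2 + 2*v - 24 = (v - 2)*(v^3 - 6*v^2 + 5*v + 12) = (v - 2)*(v + 1)*(v^2 - 7*v + 12) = (v - 4)*(v - 2)*(v + 1)*(v - 3)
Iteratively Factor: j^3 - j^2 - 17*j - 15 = (j + 3)*(j^2 - 4*j - 5) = (j + 1)*(j + 3)*(j - 5)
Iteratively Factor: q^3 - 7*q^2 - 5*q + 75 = (q + 3)*(q^2 - 10*q + 25) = (q - 5)*(q + 3)*(q - 5)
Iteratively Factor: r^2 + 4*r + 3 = (r + 3)*(r + 1)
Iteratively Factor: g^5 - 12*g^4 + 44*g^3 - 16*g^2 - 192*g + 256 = (g - 4)*(g^4 - 8*g^3 + 12*g^2 + 32*g - 64) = (g - 4)*(g - 2)*(g^3 - 6*g^2 + 32) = (g - 4)^2*(g - 2)*(g^2 - 2*g - 8) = (g - 4)^2*(g - 2)*(g + 2)*(g - 4)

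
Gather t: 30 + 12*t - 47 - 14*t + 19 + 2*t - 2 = 0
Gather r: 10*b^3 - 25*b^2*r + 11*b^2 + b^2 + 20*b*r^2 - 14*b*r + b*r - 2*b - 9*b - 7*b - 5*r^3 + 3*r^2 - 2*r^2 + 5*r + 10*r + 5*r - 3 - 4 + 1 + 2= 10*b^3 + 12*b^2 - 18*b - 5*r^3 + r^2*(20*b + 1) + r*(-25*b^2 - 13*b + 20) - 4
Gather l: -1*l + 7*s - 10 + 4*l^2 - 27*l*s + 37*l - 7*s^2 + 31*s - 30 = 4*l^2 + l*(36 - 27*s) - 7*s^2 + 38*s - 40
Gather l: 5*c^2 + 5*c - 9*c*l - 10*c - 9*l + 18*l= 5*c^2 - 5*c + l*(9 - 9*c)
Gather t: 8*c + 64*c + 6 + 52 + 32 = 72*c + 90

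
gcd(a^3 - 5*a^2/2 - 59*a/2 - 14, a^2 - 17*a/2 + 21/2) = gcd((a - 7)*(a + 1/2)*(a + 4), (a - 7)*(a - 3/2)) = a - 7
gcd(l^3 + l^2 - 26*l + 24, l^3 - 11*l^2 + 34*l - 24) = l^2 - 5*l + 4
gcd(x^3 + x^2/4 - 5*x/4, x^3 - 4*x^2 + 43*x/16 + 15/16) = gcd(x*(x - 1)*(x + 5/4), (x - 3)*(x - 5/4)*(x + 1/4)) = 1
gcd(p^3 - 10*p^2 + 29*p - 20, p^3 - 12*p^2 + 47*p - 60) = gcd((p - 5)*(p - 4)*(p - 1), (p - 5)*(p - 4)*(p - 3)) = p^2 - 9*p + 20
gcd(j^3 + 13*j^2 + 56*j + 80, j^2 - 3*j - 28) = j + 4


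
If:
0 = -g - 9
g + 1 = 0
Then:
No Solution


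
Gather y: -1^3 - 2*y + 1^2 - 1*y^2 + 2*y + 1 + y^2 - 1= 0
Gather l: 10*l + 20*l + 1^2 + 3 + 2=30*l + 6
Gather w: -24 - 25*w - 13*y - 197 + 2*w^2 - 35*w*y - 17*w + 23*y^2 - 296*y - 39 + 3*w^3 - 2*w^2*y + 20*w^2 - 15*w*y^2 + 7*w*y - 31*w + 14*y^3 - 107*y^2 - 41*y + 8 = 3*w^3 + w^2*(22 - 2*y) + w*(-15*y^2 - 28*y - 73) + 14*y^3 - 84*y^2 - 350*y - 252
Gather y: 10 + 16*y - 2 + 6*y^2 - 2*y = 6*y^2 + 14*y + 8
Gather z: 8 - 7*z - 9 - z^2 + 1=-z^2 - 7*z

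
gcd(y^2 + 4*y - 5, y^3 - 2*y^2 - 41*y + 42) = y - 1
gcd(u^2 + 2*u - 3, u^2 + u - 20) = 1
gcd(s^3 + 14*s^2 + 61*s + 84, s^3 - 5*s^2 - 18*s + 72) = s + 4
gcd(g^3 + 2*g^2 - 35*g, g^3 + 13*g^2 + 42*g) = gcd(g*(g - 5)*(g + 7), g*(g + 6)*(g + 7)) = g^2 + 7*g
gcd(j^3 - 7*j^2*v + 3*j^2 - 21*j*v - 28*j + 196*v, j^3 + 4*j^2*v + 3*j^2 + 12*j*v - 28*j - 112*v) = j^2 + 3*j - 28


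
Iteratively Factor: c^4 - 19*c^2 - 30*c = (c)*(c^3 - 19*c - 30) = c*(c - 5)*(c^2 + 5*c + 6) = c*(c - 5)*(c + 2)*(c + 3)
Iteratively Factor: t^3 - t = (t)*(t^2 - 1) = t*(t + 1)*(t - 1)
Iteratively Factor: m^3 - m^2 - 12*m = (m + 3)*(m^2 - 4*m) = (m - 4)*(m + 3)*(m)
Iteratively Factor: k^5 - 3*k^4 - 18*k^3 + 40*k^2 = (k)*(k^4 - 3*k^3 - 18*k^2 + 40*k) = k*(k - 5)*(k^3 + 2*k^2 - 8*k) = k^2*(k - 5)*(k^2 + 2*k - 8) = k^2*(k - 5)*(k - 2)*(k + 4)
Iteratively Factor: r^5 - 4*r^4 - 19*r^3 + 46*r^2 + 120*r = (r + 2)*(r^4 - 6*r^3 - 7*r^2 + 60*r) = (r - 5)*(r + 2)*(r^3 - r^2 - 12*r) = r*(r - 5)*(r + 2)*(r^2 - r - 12) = r*(r - 5)*(r - 4)*(r + 2)*(r + 3)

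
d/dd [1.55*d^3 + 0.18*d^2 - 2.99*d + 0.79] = 4.65*d^2 + 0.36*d - 2.99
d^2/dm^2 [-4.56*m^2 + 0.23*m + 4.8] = -9.12000000000000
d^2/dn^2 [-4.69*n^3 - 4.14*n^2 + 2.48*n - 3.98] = -28.14*n - 8.28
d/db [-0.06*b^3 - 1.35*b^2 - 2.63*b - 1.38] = -0.18*b^2 - 2.7*b - 2.63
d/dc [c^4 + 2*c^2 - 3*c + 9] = 4*c^3 + 4*c - 3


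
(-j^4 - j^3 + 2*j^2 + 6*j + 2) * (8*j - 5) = -8*j^5 - 3*j^4 + 21*j^3 + 38*j^2 - 14*j - 10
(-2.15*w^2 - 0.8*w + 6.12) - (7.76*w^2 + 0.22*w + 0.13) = -9.91*w^2 - 1.02*w + 5.99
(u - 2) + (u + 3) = 2*u + 1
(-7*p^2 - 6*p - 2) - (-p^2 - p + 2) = -6*p^2 - 5*p - 4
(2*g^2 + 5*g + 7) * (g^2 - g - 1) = 2*g^4 + 3*g^3 - 12*g - 7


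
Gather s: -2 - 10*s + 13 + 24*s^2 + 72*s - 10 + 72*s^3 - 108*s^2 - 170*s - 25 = 72*s^3 - 84*s^2 - 108*s - 24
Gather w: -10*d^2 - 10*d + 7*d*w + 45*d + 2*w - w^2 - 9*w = -10*d^2 + 35*d - w^2 + w*(7*d - 7)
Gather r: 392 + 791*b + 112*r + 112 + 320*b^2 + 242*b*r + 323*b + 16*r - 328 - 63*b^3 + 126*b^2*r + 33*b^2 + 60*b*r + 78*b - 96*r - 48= -63*b^3 + 353*b^2 + 1192*b + r*(126*b^2 + 302*b + 32) + 128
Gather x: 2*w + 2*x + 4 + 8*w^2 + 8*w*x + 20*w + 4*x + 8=8*w^2 + 22*w + x*(8*w + 6) + 12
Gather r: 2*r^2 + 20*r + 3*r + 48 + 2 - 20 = 2*r^2 + 23*r + 30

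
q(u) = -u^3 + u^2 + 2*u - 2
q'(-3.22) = -35.55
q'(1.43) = -1.27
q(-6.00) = 238.00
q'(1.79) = -4.03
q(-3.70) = 54.94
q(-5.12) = 148.19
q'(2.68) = -14.19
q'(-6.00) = -118.00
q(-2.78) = 21.65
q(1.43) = -0.02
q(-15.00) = 3568.00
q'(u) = -3*u^2 + 2*u + 2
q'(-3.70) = -46.47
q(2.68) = -8.71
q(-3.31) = 38.60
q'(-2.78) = -26.75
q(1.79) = -0.95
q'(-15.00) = -703.00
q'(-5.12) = -86.88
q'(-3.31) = -37.49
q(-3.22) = 35.31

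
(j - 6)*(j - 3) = j^2 - 9*j + 18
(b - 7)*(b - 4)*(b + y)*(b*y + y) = b^4*y + b^3*y^2 - 10*b^3*y - 10*b^2*y^2 + 17*b^2*y + 17*b*y^2 + 28*b*y + 28*y^2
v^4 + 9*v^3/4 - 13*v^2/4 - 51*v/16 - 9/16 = (v - 3/2)*(v + 1/4)*(v + 1/2)*(v + 3)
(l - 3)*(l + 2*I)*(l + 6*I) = l^3 - 3*l^2 + 8*I*l^2 - 12*l - 24*I*l + 36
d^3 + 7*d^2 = d^2*(d + 7)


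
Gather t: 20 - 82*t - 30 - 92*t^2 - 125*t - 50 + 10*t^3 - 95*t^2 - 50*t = 10*t^3 - 187*t^2 - 257*t - 60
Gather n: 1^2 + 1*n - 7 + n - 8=2*n - 14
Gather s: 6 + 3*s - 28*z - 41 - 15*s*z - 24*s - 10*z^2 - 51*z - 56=s*(-15*z - 21) - 10*z^2 - 79*z - 91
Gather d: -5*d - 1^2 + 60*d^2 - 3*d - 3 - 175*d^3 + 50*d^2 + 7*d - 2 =-175*d^3 + 110*d^2 - d - 6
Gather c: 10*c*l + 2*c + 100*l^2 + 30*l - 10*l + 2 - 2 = c*(10*l + 2) + 100*l^2 + 20*l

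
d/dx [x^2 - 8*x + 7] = 2*x - 8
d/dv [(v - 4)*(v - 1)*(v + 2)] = 3*v^2 - 6*v - 6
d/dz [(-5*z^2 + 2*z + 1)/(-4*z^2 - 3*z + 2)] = (23*z^2 - 12*z + 7)/(16*z^4 + 24*z^3 - 7*z^2 - 12*z + 4)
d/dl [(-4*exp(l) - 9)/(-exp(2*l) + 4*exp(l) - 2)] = 2*(-(exp(l) - 2)*(4*exp(l) + 9) + 2*exp(2*l) - 8*exp(l) + 4)*exp(l)/(exp(2*l) - 4*exp(l) + 2)^2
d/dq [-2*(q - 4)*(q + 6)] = -4*q - 4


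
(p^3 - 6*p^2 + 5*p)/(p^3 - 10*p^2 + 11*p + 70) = p*(p - 1)/(p^2 - 5*p - 14)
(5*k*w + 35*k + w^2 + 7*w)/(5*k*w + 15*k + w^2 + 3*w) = (w + 7)/(w + 3)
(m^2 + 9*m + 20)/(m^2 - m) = (m^2 + 9*m + 20)/(m*(m - 1))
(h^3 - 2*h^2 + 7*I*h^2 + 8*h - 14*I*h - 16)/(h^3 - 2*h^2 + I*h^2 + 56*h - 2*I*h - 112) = (h - I)/(h - 7*I)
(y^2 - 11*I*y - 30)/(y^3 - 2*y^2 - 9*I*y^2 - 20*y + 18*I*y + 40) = (y - 6*I)/(y^2 + y*(-2 - 4*I) + 8*I)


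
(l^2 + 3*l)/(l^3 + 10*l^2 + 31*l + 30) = l/(l^2 + 7*l + 10)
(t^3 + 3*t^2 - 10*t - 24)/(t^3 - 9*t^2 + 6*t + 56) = (t^2 + t - 12)/(t^2 - 11*t + 28)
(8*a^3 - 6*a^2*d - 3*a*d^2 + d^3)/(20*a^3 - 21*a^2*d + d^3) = (2*a + d)/(5*a + d)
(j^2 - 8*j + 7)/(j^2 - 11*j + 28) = (j - 1)/(j - 4)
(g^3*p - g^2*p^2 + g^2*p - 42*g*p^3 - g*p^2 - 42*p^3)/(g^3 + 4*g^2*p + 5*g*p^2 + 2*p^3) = p*(g^3 - g^2*p + g^2 - 42*g*p^2 - g*p - 42*p^2)/(g^3 + 4*g^2*p + 5*g*p^2 + 2*p^3)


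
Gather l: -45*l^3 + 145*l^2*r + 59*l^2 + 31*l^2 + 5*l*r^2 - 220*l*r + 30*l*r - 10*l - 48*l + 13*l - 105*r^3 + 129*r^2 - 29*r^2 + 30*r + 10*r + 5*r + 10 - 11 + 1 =-45*l^3 + l^2*(145*r + 90) + l*(5*r^2 - 190*r - 45) - 105*r^3 + 100*r^2 + 45*r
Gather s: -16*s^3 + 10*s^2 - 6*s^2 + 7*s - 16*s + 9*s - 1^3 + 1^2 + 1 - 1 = -16*s^3 + 4*s^2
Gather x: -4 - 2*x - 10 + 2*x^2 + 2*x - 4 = 2*x^2 - 18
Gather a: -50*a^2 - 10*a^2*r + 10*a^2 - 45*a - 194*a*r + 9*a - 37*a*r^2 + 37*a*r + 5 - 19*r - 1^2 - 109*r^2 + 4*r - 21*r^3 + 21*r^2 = a^2*(-10*r - 40) + a*(-37*r^2 - 157*r - 36) - 21*r^3 - 88*r^2 - 15*r + 4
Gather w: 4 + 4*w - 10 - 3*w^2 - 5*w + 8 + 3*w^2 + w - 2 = 0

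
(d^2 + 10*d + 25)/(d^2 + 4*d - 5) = (d + 5)/(d - 1)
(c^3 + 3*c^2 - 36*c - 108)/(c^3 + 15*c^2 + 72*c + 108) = (c - 6)/(c + 6)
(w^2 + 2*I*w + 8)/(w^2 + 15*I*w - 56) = (w^2 + 2*I*w + 8)/(w^2 + 15*I*w - 56)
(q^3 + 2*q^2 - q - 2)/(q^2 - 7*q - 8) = (q^2 + q - 2)/(q - 8)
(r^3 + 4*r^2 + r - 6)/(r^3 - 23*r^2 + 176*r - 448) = (r^3 + 4*r^2 + r - 6)/(r^3 - 23*r^2 + 176*r - 448)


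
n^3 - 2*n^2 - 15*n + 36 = (n - 3)^2*(n + 4)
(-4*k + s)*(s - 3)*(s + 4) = -4*k*s^2 - 4*k*s + 48*k + s^3 + s^2 - 12*s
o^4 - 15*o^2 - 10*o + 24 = (o - 4)*(o - 1)*(o + 2)*(o + 3)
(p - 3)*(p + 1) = p^2 - 2*p - 3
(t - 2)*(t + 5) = t^2 + 3*t - 10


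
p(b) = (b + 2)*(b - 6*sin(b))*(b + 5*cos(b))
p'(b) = (1 - 5*sin(b))*(b + 2)*(b - 6*sin(b)) + (1 - 6*cos(b))*(b + 2)*(b + 5*cos(b)) + (b - 6*sin(b))*(b + 5*cos(b))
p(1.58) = -24.27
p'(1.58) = 62.30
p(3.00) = -20.99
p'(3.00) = -68.69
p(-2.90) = -10.22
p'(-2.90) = 61.89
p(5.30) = 606.55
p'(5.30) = 333.86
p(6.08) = 646.65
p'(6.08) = -234.15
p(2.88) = -12.64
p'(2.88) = -69.16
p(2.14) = 6.69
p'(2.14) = 30.64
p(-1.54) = -2.84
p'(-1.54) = 5.60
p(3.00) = -20.99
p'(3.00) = -68.69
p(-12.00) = -1184.18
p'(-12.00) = -453.84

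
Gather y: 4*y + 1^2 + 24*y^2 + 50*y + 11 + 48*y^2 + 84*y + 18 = 72*y^2 + 138*y + 30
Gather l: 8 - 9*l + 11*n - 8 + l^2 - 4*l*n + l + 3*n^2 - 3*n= l^2 + l*(-4*n - 8) + 3*n^2 + 8*n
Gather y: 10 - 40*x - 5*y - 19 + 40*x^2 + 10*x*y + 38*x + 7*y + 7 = 40*x^2 - 2*x + y*(10*x + 2) - 2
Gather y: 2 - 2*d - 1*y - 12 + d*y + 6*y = -2*d + y*(d + 5) - 10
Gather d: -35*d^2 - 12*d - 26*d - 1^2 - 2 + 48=-35*d^2 - 38*d + 45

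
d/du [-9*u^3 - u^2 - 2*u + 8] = -27*u^2 - 2*u - 2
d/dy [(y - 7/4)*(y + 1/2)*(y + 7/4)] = 3*y^2 + y - 49/16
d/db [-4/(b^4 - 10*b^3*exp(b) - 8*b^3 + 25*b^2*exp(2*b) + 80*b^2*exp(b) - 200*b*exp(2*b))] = 8*(-5*b^3*exp(b) + 2*b^3 + 25*b^2*exp(2*b) + 25*b^2*exp(b) - 12*b^2 - 175*b*exp(2*b) + 80*b*exp(b) - 100*exp(2*b))/(b^2*(b^3 - 10*b^2*exp(b) - 8*b^2 + 25*b*exp(2*b) + 80*b*exp(b) - 200*exp(2*b))^2)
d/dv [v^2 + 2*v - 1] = 2*v + 2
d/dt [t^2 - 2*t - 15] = 2*t - 2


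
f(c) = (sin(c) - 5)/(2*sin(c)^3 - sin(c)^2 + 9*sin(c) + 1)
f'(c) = (sin(c) - 5)*(-6*sin(c)^2*cos(c) + 2*sin(c)*cos(c) - 9*cos(c))/(2*sin(c)^3 - sin(c)^2 + 9*sin(c) + 1)^2 + cos(c)/(2*sin(c)^3 - sin(c)^2 + 9*sin(c) + 1)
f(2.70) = -0.95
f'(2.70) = -1.83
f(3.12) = -4.17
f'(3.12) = -32.12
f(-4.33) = -0.40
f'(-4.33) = -0.22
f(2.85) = -1.33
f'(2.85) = -3.46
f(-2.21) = 0.73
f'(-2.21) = -0.73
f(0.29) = -1.33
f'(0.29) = 3.49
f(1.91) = -0.39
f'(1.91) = -0.19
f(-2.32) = 0.83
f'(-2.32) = -1.02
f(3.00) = -2.15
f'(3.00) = -8.79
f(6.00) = 3.23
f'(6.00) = 18.39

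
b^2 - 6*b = b*(b - 6)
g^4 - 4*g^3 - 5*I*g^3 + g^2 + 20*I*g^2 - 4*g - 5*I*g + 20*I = (g - 4)*(g - 5*I)*(g - I)*(g + I)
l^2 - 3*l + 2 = (l - 2)*(l - 1)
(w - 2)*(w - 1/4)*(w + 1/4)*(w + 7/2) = w^4 + 3*w^3/2 - 113*w^2/16 - 3*w/32 + 7/16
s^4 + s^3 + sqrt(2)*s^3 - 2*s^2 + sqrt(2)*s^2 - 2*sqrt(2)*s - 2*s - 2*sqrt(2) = (s + 1)*(s - sqrt(2))*(s + sqrt(2))^2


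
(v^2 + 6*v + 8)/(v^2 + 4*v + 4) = (v + 4)/(v + 2)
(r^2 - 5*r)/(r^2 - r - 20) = r/(r + 4)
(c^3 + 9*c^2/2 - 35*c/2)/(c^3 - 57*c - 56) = c*(2*c - 5)/(2*(c^2 - 7*c - 8))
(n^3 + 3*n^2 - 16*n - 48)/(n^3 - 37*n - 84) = (n - 4)/(n - 7)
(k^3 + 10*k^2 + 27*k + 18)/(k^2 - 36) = (k^2 + 4*k + 3)/(k - 6)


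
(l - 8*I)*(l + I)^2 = l^3 - 6*I*l^2 + 15*l + 8*I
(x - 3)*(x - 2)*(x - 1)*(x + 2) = x^4 - 4*x^3 - x^2 + 16*x - 12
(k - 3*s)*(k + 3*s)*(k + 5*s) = k^3 + 5*k^2*s - 9*k*s^2 - 45*s^3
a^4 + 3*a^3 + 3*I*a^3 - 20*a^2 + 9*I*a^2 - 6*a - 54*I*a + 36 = (a - 3)*(a + 6)*(a + I)*(a + 2*I)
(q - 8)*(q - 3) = q^2 - 11*q + 24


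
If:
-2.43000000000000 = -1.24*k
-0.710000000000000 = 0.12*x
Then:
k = 1.96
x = -5.92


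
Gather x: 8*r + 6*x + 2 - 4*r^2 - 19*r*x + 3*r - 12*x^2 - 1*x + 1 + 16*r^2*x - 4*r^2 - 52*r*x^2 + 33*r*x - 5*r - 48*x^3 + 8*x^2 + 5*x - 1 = -8*r^2 + 6*r - 48*x^3 + x^2*(-52*r - 4) + x*(16*r^2 + 14*r + 10) + 2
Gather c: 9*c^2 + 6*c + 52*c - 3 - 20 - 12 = 9*c^2 + 58*c - 35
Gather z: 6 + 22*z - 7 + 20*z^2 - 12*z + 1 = 20*z^2 + 10*z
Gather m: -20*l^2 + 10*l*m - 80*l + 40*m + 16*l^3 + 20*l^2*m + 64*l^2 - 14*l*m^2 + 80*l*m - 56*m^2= 16*l^3 + 44*l^2 - 80*l + m^2*(-14*l - 56) + m*(20*l^2 + 90*l + 40)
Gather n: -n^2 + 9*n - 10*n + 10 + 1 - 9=-n^2 - n + 2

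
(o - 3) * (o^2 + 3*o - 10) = o^3 - 19*o + 30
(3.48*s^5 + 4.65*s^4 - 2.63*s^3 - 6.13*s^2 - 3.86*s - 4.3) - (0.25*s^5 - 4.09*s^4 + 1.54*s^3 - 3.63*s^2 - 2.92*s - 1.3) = 3.23*s^5 + 8.74*s^4 - 4.17*s^3 - 2.5*s^2 - 0.94*s - 3.0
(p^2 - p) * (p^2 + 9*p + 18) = p^4 + 8*p^3 + 9*p^2 - 18*p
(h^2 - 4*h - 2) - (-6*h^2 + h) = 7*h^2 - 5*h - 2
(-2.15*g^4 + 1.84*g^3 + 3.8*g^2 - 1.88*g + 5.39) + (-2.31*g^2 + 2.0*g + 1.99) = -2.15*g^4 + 1.84*g^3 + 1.49*g^2 + 0.12*g + 7.38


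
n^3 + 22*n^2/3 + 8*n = n*(n + 4/3)*(n + 6)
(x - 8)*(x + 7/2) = x^2 - 9*x/2 - 28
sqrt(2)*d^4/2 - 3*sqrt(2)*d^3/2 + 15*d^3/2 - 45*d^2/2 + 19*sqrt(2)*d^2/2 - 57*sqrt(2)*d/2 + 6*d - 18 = (d - 3)*(d + sqrt(2))*(d + 6*sqrt(2))*(sqrt(2)*d/2 + 1/2)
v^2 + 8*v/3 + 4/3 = (v + 2/3)*(v + 2)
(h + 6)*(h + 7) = h^2 + 13*h + 42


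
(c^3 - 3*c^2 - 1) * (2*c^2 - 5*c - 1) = 2*c^5 - 11*c^4 + 14*c^3 + c^2 + 5*c + 1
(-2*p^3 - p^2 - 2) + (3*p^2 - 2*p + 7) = -2*p^3 + 2*p^2 - 2*p + 5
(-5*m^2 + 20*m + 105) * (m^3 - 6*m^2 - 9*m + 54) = -5*m^5 + 50*m^4 + 30*m^3 - 1080*m^2 + 135*m + 5670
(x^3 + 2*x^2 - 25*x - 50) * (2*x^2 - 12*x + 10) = 2*x^5 - 8*x^4 - 64*x^3 + 220*x^2 + 350*x - 500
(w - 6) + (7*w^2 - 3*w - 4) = 7*w^2 - 2*w - 10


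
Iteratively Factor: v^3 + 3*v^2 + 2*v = (v)*(v^2 + 3*v + 2) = v*(v + 1)*(v + 2)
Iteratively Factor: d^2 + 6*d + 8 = (d + 2)*(d + 4)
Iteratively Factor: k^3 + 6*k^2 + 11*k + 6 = (k + 1)*(k^2 + 5*k + 6) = (k + 1)*(k + 3)*(k + 2)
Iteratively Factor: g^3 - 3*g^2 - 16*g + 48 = (g + 4)*(g^2 - 7*g + 12) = (g - 3)*(g + 4)*(g - 4)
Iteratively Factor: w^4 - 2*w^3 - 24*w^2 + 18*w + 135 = (w + 3)*(w^3 - 5*w^2 - 9*w + 45) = (w - 5)*(w + 3)*(w^2 - 9) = (w - 5)*(w + 3)^2*(w - 3)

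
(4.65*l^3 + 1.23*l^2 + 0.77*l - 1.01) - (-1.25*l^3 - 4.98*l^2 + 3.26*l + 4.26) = 5.9*l^3 + 6.21*l^2 - 2.49*l - 5.27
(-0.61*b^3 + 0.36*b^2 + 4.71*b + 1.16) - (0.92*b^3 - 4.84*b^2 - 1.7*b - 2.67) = -1.53*b^3 + 5.2*b^2 + 6.41*b + 3.83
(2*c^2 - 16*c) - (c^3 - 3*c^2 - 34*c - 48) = -c^3 + 5*c^2 + 18*c + 48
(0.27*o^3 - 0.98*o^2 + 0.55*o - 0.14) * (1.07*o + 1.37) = 0.2889*o^4 - 0.6787*o^3 - 0.7541*o^2 + 0.6037*o - 0.1918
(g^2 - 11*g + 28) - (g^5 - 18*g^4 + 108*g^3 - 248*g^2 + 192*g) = -g^5 + 18*g^4 - 108*g^3 + 249*g^2 - 203*g + 28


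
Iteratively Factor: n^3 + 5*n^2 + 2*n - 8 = (n + 2)*(n^2 + 3*n - 4) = (n - 1)*(n + 2)*(n + 4)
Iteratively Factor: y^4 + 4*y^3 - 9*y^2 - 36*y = (y - 3)*(y^3 + 7*y^2 + 12*y) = (y - 3)*(y + 3)*(y^2 + 4*y) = (y - 3)*(y + 3)*(y + 4)*(y)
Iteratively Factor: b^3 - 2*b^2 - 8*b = (b)*(b^2 - 2*b - 8) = b*(b - 4)*(b + 2)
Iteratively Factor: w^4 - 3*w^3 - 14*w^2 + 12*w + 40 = (w - 5)*(w^3 + 2*w^2 - 4*w - 8) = (w - 5)*(w + 2)*(w^2 - 4) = (w - 5)*(w - 2)*(w + 2)*(w + 2)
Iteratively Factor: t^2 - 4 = (t + 2)*(t - 2)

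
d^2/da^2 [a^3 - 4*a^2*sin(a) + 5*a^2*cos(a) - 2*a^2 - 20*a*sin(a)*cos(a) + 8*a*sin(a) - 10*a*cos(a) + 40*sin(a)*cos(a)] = 4*a^2*sin(a) - 5*a^2*cos(a) - 28*a*sin(a) + 40*a*sin(2*a) - 6*a*cos(a) + 6*a + 12*sin(a) - 80*sin(2*a) + 26*cos(a) - 40*cos(2*a) - 4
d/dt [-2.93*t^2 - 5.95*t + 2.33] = -5.86*t - 5.95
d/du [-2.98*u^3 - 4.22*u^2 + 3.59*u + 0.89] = -8.94*u^2 - 8.44*u + 3.59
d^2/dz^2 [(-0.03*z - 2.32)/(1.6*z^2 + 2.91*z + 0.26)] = (-(0.03*z + 2.32)*(3.2*z + 2.91)*(6.4*z + 5.82) + (0.288*z + 7.5986)*(1.6*z^2 + 2.91*z + 0.26))/(1.6*z^2 + 2.91*z + 0.26)^3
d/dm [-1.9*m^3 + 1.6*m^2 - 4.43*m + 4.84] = -5.7*m^2 + 3.2*m - 4.43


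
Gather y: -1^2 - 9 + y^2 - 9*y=y^2 - 9*y - 10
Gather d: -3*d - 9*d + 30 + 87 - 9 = 108 - 12*d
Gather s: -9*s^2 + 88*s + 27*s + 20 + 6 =-9*s^2 + 115*s + 26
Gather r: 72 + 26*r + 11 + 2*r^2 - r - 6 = 2*r^2 + 25*r + 77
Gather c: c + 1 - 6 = c - 5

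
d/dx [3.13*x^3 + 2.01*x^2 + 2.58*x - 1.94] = 9.39*x^2 + 4.02*x + 2.58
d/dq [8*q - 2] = 8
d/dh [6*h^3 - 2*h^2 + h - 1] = 18*h^2 - 4*h + 1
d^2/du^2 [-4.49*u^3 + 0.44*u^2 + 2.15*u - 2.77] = 0.88 - 26.94*u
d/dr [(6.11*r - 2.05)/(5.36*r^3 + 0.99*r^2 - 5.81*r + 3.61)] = (-65.4992*r^3 + 26.9151*r^2 + 4.059*r + 10.1466)/(28.7296*r^6 + 10.6128*r^5 - 61.3031*r^4 + 27.1954*r^3 + 40.9039*r^2 - 41.9482*r + 13.0321)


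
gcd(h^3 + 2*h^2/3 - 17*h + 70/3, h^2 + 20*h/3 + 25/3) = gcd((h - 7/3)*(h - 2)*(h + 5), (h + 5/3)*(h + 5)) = h + 5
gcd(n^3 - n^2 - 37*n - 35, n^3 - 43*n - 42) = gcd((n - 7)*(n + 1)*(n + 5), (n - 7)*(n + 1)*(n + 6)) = n^2 - 6*n - 7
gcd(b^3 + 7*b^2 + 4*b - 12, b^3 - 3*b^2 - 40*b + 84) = b + 6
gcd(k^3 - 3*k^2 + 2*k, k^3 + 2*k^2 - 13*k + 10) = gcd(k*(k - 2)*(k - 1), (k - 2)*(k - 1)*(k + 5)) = k^2 - 3*k + 2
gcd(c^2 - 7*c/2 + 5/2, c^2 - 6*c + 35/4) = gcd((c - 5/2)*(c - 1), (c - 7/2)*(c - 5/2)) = c - 5/2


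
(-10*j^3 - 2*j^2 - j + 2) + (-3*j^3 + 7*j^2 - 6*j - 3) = -13*j^3 + 5*j^2 - 7*j - 1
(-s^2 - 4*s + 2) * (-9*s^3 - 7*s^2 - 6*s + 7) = 9*s^5 + 43*s^4 + 16*s^3 + 3*s^2 - 40*s + 14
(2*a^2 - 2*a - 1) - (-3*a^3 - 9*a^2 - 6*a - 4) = 3*a^3 + 11*a^2 + 4*a + 3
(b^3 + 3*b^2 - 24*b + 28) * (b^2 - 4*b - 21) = b^5 - b^4 - 57*b^3 + 61*b^2 + 392*b - 588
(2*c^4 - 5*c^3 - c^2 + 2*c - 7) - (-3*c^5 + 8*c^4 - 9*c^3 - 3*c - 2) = 3*c^5 - 6*c^4 + 4*c^3 - c^2 + 5*c - 5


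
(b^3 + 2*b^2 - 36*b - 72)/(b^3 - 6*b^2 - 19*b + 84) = (b^3 + 2*b^2 - 36*b - 72)/(b^3 - 6*b^2 - 19*b + 84)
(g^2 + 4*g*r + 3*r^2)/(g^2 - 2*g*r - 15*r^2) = (-g - r)/(-g + 5*r)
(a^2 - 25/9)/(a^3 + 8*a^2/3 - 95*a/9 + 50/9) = (3*a + 5)/(3*a^2 + 13*a - 10)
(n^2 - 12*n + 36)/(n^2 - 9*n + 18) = (n - 6)/(n - 3)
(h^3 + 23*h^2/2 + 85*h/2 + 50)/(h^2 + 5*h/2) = h + 9 + 20/h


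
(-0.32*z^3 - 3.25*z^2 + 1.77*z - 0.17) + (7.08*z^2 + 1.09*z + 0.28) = -0.32*z^3 + 3.83*z^2 + 2.86*z + 0.11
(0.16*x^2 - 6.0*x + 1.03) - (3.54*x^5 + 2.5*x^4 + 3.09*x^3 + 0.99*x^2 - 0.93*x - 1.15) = -3.54*x^5 - 2.5*x^4 - 3.09*x^3 - 0.83*x^2 - 5.07*x + 2.18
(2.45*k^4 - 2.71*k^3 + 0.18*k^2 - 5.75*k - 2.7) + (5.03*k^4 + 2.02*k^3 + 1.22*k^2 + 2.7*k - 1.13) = 7.48*k^4 - 0.69*k^3 + 1.4*k^2 - 3.05*k - 3.83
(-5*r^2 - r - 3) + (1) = -5*r^2 - r - 2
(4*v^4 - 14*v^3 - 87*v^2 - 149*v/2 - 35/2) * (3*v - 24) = 12*v^5 - 138*v^4 + 75*v^3 + 3729*v^2/2 + 3471*v/2 + 420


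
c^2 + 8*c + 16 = (c + 4)^2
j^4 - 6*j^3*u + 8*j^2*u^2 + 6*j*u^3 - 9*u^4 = (j - 3*u)^2*(j - u)*(j + u)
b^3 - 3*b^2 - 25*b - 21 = (b - 7)*(b + 1)*(b + 3)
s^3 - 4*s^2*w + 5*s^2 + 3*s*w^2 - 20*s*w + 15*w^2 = (s + 5)*(s - 3*w)*(s - w)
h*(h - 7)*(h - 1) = h^3 - 8*h^2 + 7*h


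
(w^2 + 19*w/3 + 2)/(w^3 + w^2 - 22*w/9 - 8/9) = 3*(w + 6)/(3*w^2 + 2*w - 8)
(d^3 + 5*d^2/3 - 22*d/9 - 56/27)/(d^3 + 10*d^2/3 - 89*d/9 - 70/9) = (9*d^2 + 9*d - 28)/(3*(3*d^2 + 8*d - 35))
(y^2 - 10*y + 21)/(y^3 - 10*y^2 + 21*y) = 1/y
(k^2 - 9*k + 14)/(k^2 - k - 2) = (k - 7)/(k + 1)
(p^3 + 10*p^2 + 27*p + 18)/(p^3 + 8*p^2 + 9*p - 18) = (p + 1)/(p - 1)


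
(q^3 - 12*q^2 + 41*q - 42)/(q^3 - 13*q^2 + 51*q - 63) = (q - 2)/(q - 3)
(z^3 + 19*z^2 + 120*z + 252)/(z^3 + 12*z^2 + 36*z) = (z + 7)/z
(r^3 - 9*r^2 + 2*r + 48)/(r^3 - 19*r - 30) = (r^2 - 11*r + 24)/(r^2 - 2*r - 15)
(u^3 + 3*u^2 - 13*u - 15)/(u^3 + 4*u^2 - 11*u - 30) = (u + 1)/(u + 2)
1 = 1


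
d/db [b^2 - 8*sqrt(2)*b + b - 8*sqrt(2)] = 2*b - 8*sqrt(2) + 1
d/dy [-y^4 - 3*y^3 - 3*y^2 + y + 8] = -4*y^3 - 9*y^2 - 6*y + 1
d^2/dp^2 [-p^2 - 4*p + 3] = -2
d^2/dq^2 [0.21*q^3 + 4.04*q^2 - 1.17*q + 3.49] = 1.26*q + 8.08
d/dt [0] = 0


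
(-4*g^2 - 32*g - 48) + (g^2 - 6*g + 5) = -3*g^2 - 38*g - 43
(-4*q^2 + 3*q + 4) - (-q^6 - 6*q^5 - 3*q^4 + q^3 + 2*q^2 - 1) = q^6 + 6*q^5 + 3*q^4 - q^3 - 6*q^2 + 3*q + 5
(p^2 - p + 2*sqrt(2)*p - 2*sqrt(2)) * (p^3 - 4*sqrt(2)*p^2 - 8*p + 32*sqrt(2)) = p^5 - 2*sqrt(2)*p^4 - p^4 - 24*p^3 + 2*sqrt(2)*p^3 + 16*sqrt(2)*p^2 + 24*p^2 - 16*sqrt(2)*p + 128*p - 128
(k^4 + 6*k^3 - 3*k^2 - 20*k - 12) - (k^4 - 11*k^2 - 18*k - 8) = 6*k^3 + 8*k^2 - 2*k - 4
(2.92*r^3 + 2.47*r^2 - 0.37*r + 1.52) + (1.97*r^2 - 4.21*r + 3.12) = 2.92*r^3 + 4.44*r^2 - 4.58*r + 4.64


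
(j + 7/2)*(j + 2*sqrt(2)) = j^2 + 2*sqrt(2)*j + 7*j/2 + 7*sqrt(2)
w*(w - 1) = w^2 - w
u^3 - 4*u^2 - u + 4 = (u - 4)*(u - 1)*(u + 1)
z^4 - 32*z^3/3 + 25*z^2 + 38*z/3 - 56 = (z - 7)*(z - 3)*(z - 2)*(z + 4/3)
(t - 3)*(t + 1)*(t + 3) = t^3 + t^2 - 9*t - 9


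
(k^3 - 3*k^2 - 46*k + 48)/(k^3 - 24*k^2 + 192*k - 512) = (k^2 + 5*k - 6)/(k^2 - 16*k + 64)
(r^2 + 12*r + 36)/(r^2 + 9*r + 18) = (r + 6)/(r + 3)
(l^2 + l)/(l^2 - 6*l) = (l + 1)/(l - 6)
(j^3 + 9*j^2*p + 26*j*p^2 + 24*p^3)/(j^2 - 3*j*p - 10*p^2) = (-j^2 - 7*j*p - 12*p^2)/(-j + 5*p)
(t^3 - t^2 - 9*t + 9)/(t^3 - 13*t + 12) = (t + 3)/(t + 4)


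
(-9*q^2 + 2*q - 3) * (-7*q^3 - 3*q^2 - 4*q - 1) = 63*q^5 + 13*q^4 + 51*q^3 + 10*q^2 + 10*q + 3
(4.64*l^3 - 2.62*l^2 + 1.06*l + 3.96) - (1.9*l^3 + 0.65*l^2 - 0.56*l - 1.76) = 2.74*l^3 - 3.27*l^2 + 1.62*l + 5.72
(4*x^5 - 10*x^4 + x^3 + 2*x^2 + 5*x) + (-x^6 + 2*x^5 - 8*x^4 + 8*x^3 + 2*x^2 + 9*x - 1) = -x^6 + 6*x^5 - 18*x^4 + 9*x^3 + 4*x^2 + 14*x - 1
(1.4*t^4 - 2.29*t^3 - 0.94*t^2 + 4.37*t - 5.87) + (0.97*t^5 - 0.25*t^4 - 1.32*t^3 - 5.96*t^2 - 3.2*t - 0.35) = 0.97*t^5 + 1.15*t^4 - 3.61*t^3 - 6.9*t^2 + 1.17*t - 6.22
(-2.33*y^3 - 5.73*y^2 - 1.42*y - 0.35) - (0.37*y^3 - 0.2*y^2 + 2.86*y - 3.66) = -2.7*y^3 - 5.53*y^2 - 4.28*y + 3.31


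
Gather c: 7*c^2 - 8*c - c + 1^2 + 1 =7*c^2 - 9*c + 2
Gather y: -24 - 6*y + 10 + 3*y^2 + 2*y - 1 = 3*y^2 - 4*y - 15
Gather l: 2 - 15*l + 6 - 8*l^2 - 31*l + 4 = -8*l^2 - 46*l + 12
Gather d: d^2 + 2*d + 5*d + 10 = d^2 + 7*d + 10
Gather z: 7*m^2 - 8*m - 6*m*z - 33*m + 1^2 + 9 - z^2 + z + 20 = 7*m^2 - 41*m - z^2 + z*(1 - 6*m) + 30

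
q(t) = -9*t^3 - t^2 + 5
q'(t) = -27*t^2 - 2*t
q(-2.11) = 85.09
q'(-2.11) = -115.99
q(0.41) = 4.21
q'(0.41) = -5.36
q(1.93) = -63.43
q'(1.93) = -104.43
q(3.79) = -499.32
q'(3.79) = -395.41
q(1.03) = -5.90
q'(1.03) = -30.70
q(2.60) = -159.94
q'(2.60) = -187.72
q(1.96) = -66.61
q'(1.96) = -107.64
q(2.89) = -220.59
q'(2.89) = -231.29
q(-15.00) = 30155.00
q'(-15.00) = -6045.00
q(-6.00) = 1913.00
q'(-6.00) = -960.00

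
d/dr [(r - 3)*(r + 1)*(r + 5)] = 3*r^2 + 6*r - 13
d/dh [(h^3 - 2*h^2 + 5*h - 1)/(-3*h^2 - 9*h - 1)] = (-3*h^4 - 18*h^3 + 30*h^2 - 2*h - 14)/(9*h^4 + 54*h^3 + 87*h^2 + 18*h + 1)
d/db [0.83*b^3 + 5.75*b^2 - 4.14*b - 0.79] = 2.49*b^2 + 11.5*b - 4.14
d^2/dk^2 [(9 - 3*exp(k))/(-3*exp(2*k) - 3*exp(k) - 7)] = (27*exp(4*k) - 351*exp(3*k) - 621*exp(2*k) + 612*exp(k) + 336)*exp(k)/(27*exp(6*k) + 81*exp(5*k) + 270*exp(4*k) + 405*exp(3*k) + 630*exp(2*k) + 441*exp(k) + 343)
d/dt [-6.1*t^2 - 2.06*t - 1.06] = -12.2*t - 2.06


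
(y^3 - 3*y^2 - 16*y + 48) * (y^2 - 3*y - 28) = y^5 - 6*y^4 - 35*y^3 + 180*y^2 + 304*y - 1344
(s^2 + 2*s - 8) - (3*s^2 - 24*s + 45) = -2*s^2 + 26*s - 53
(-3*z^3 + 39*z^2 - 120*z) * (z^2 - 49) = -3*z^5 + 39*z^4 + 27*z^3 - 1911*z^2 + 5880*z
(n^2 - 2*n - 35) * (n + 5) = n^3 + 3*n^2 - 45*n - 175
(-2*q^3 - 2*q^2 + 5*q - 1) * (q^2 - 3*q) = -2*q^5 + 4*q^4 + 11*q^3 - 16*q^2 + 3*q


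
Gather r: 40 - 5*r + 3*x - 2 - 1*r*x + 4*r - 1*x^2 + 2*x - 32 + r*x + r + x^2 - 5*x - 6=0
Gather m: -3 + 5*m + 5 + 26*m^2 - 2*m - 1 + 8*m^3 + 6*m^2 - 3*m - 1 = 8*m^3 + 32*m^2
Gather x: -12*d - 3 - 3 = -12*d - 6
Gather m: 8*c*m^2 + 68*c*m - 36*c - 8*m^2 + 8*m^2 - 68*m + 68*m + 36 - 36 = 8*c*m^2 + 68*c*m - 36*c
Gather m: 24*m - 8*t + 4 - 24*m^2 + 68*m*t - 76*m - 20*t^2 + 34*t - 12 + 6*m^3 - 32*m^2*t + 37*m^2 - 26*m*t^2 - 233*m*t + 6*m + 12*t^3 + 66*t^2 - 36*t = 6*m^3 + m^2*(13 - 32*t) + m*(-26*t^2 - 165*t - 46) + 12*t^3 + 46*t^2 - 10*t - 8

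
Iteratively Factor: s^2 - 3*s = (s - 3)*(s)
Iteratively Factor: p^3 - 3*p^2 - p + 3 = (p + 1)*(p^2 - 4*p + 3) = (p - 1)*(p + 1)*(p - 3)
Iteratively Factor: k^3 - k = (k - 1)*(k^2 + k) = k*(k - 1)*(k + 1)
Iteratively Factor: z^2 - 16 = (z - 4)*(z + 4)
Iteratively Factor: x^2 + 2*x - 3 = (x + 3)*(x - 1)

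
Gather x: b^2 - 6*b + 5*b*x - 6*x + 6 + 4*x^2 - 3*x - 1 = b^2 - 6*b + 4*x^2 + x*(5*b - 9) + 5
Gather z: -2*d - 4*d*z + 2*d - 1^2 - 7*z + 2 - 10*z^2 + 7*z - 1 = -4*d*z - 10*z^2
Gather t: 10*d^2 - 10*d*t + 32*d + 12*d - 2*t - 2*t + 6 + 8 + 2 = 10*d^2 + 44*d + t*(-10*d - 4) + 16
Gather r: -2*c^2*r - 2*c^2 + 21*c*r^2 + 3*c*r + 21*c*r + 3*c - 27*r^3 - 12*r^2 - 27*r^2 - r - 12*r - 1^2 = -2*c^2 + 3*c - 27*r^3 + r^2*(21*c - 39) + r*(-2*c^2 + 24*c - 13) - 1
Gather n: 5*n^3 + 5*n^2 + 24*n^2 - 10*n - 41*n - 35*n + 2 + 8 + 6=5*n^3 + 29*n^2 - 86*n + 16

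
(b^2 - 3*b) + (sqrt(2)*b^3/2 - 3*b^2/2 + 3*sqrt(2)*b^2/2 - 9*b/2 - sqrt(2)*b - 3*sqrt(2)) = sqrt(2)*b^3/2 - b^2/2 + 3*sqrt(2)*b^2/2 - 15*b/2 - sqrt(2)*b - 3*sqrt(2)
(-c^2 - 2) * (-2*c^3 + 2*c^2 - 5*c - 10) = 2*c^5 - 2*c^4 + 9*c^3 + 6*c^2 + 10*c + 20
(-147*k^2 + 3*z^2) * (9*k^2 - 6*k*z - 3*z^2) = -1323*k^4 + 882*k^3*z + 468*k^2*z^2 - 18*k*z^3 - 9*z^4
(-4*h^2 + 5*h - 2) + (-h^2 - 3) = -5*h^2 + 5*h - 5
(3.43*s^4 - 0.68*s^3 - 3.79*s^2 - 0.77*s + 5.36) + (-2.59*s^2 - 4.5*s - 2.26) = 3.43*s^4 - 0.68*s^3 - 6.38*s^2 - 5.27*s + 3.1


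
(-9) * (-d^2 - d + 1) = 9*d^2 + 9*d - 9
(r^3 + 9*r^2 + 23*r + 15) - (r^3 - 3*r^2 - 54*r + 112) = 12*r^2 + 77*r - 97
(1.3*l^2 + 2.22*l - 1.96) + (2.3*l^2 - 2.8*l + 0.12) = 3.6*l^2 - 0.58*l - 1.84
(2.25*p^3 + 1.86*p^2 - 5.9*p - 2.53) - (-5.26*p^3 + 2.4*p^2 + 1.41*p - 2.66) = 7.51*p^3 - 0.54*p^2 - 7.31*p + 0.13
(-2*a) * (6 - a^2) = 2*a^3 - 12*a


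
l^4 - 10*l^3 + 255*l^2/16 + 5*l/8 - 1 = (l - 8)*(l - 2)*(l - 1/4)*(l + 1/4)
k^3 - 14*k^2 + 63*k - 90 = (k - 6)*(k - 5)*(k - 3)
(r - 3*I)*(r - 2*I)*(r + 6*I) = r^3 + I*r^2 + 24*r - 36*I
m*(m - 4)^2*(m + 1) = m^4 - 7*m^3 + 8*m^2 + 16*m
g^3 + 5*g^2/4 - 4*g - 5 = (g - 2)*(g + 5/4)*(g + 2)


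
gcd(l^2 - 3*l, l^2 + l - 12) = l - 3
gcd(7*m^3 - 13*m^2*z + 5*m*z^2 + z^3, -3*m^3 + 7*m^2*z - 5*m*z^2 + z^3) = m^2 - 2*m*z + z^2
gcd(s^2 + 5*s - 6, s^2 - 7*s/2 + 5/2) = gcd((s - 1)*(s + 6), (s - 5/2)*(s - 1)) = s - 1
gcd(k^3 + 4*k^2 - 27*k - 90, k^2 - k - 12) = k + 3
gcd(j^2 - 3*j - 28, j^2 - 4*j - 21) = j - 7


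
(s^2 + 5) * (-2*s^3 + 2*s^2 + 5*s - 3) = -2*s^5 + 2*s^4 - 5*s^3 + 7*s^2 + 25*s - 15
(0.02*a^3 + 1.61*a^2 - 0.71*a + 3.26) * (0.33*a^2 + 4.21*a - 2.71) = 0.0066*a^5 + 0.6155*a^4 + 6.4896*a^3 - 6.2764*a^2 + 15.6487*a - 8.8346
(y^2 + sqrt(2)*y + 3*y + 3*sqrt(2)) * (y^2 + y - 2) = y^4 + sqrt(2)*y^3 + 4*y^3 + y^2 + 4*sqrt(2)*y^2 - 6*y + sqrt(2)*y - 6*sqrt(2)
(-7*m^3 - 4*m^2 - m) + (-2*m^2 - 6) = -7*m^3 - 6*m^2 - m - 6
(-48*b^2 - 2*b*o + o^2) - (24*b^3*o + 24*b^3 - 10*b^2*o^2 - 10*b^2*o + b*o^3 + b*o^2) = -24*b^3*o - 24*b^3 + 10*b^2*o^2 + 10*b^2*o - 48*b^2 - b*o^3 - b*o^2 - 2*b*o + o^2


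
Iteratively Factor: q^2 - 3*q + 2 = (q - 1)*(q - 2)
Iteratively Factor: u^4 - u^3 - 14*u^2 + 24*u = (u - 2)*(u^3 + u^2 - 12*u) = (u - 2)*(u + 4)*(u^2 - 3*u) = u*(u - 2)*(u + 4)*(u - 3)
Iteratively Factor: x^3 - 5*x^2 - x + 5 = (x + 1)*(x^2 - 6*x + 5) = (x - 1)*(x + 1)*(x - 5)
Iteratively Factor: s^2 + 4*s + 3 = (s + 3)*(s + 1)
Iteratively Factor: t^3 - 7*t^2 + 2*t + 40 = (t - 5)*(t^2 - 2*t - 8) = (t - 5)*(t - 4)*(t + 2)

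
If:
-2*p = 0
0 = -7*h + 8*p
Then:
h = 0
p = 0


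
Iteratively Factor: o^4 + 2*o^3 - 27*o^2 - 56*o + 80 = (o + 4)*(o^3 - 2*o^2 - 19*o + 20) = (o - 5)*(o + 4)*(o^2 + 3*o - 4) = (o - 5)*(o - 1)*(o + 4)*(o + 4)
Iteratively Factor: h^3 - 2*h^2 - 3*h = (h + 1)*(h^2 - 3*h) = h*(h + 1)*(h - 3)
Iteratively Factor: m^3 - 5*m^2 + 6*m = (m - 3)*(m^2 - 2*m) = m*(m - 3)*(m - 2)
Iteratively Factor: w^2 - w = (w)*(w - 1)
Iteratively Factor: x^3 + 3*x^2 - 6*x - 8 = (x + 4)*(x^2 - x - 2) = (x + 1)*(x + 4)*(x - 2)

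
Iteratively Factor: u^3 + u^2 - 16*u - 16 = (u + 1)*(u^2 - 16) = (u - 4)*(u + 1)*(u + 4)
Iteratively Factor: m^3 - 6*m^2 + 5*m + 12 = (m + 1)*(m^2 - 7*m + 12) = (m - 4)*(m + 1)*(m - 3)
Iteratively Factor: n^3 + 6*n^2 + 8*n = (n + 4)*(n^2 + 2*n) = (n + 2)*(n + 4)*(n)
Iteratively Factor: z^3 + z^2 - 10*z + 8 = (z - 2)*(z^2 + 3*z - 4) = (z - 2)*(z - 1)*(z + 4)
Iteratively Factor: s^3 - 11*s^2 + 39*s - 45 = (s - 3)*(s^2 - 8*s + 15) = (s - 5)*(s - 3)*(s - 3)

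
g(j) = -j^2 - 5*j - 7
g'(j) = -2*j - 5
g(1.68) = -18.22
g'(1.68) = -8.36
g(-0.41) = -5.12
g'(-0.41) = -4.18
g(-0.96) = -3.12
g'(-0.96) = -3.08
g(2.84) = -29.27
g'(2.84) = -10.68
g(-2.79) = -0.83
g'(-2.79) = 0.58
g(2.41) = -24.86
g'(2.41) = -9.82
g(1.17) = -14.22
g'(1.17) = -7.34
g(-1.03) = -2.91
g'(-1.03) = -2.94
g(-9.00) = -43.00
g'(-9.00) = 13.00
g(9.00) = -133.00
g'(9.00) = -23.00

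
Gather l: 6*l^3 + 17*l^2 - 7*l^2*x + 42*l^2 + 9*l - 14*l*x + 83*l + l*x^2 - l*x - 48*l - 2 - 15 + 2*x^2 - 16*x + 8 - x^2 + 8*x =6*l^3 + l^2*(59 - 7*x) + l*(x^2 - 15*x + 44) + x^2 - 8*x - 9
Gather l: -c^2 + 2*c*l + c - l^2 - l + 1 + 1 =-c^2 + c - l^2 + l*(2*c - 1) + 2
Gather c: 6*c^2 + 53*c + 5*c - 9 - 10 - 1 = 6*c^2 + 58*c - 20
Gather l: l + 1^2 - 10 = l - 9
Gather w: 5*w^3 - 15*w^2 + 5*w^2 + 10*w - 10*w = 5*w^3 - 10*w^2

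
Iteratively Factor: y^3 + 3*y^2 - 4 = (y + 2)*(y^2 + y - 2) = (y - 1)*(y + 2)*(y + 2)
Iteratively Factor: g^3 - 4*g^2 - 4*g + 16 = (g + 2)*(g^2 - 6*g + 8) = (g - 4)*(g + 2)*(g - 2)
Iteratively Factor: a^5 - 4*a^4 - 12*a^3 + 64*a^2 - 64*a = (a - 4)*(a^4 - 12*a^2 + 16*a) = (a - 4)*(a - 2)*(a^3 + 2*a^2 - 8*a) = (a - 4)*(a - 2)^2*(a^2 + 4*a) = (a - 4)*(a - 2)^2*(a + 4)*(a)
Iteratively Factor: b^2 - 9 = (b - 3)*(b + 3)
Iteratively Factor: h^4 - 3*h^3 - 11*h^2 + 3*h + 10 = (h + 1)*(h^3 - 4*h^2 - 7*h + 10) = (h - 1)*(h + 1)*(h^2 - 3*h - 10) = (h - 5)*(h - 1)*(h + 1)*(h + 2)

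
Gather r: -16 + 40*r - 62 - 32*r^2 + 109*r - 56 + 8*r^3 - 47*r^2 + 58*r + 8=8*r^3 - 79*r^2 + 207*r - 126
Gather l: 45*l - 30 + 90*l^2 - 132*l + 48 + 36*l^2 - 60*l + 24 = 126*l^2 - 147*l + 42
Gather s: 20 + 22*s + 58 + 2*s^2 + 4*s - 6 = 2*s^2 + 26*s + 72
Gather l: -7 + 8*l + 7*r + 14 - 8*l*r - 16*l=l*(-8*r - 8) + 7*r + 7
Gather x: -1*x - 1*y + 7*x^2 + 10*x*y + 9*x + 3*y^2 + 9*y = 7*x^2 + x*(10*y + 8) + 3*y^2 + 8*y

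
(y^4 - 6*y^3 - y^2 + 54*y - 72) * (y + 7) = y^5 + y^4 - 43*y^3 + 47*y^2 + 306*y - 504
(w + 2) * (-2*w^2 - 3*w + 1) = -2*w^3 - 7*w^2 - 5*w + 2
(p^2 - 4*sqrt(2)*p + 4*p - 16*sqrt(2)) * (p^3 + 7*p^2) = p^5 - 4*sqrt(2)*p^4 + 11*p^4 - 44*sqrt(2)*p^3 + 28*p^3 - 112*sqrt(2)*p^2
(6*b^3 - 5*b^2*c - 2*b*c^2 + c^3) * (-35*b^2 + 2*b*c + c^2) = -210*b^5 + 187*b^4*c + 66*b^3*c^2 - 44*b^2*c^3 + c^5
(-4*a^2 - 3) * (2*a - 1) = -8*a^3 + 4*a^2 - 6*a + 3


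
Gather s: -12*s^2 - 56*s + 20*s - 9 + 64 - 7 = -12*s^2 - 36*s + 48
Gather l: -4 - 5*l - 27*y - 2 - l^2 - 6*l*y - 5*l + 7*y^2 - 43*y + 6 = -l^2 + l*(-6*y - 10) + 7*y^2 - 70*y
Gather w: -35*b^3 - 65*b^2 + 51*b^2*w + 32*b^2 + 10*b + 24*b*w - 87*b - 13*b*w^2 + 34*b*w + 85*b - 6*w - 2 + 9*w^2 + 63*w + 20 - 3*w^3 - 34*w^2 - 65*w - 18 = -35*b^3 - 33*b^2 + 8*b - 3*w^3 + w^2*(-13*b - 25) + w*(51*b^2 + 58*b - 8)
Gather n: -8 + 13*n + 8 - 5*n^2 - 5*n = -5*n^2 + 8*n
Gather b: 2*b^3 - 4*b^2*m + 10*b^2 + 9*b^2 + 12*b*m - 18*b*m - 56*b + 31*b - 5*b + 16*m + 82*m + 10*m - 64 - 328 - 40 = 2*b^3 + b^2*(19 - 4*m) + b*(-6*m - 30) + 108*m - 432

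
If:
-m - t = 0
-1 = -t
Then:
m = -1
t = 1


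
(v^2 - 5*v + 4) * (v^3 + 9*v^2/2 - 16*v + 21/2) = v^5 - v^4/2 - 69*v^3/2 + 217*v^2/2 - 233*v/2 + 42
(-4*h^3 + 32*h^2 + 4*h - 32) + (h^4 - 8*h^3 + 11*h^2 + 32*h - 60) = h^4 - 12*h^3 + 43*h^2 + 36*h - 92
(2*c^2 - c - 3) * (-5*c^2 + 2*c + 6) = -10*c^4 + 9*c^3 + 25*c^2 - 12*c - 18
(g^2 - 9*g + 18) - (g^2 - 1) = 19 - 9*g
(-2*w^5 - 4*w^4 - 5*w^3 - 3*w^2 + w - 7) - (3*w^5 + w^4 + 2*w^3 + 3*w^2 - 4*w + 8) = -5*w^5 - 5*w^4 - 7*w^3 - 6*w^2 + 5*w - 15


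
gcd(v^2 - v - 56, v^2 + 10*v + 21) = v + 7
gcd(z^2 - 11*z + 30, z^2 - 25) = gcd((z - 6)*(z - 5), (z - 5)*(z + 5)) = z - 5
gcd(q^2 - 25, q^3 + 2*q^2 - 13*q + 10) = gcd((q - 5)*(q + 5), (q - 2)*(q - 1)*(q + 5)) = q + 5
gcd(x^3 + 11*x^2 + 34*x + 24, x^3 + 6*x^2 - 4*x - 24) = x + 6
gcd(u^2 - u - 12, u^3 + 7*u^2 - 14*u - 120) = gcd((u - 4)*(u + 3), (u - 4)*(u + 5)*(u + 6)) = u - 4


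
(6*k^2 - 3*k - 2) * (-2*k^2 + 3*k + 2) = -12*k^4 + 24*k^3 + 7*k^2 - 12*k - 4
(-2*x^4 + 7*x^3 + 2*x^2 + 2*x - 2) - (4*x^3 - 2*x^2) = -2*x^4 + 3*x^3 + 4*x^2 + 2*x - 2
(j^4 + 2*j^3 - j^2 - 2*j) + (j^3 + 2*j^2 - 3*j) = j^4 + 3*j^3 + j^2 - 5*j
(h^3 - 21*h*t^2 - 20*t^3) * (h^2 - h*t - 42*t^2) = h^5 - h^4*t - 63*h^3*t^2 + h^2*t^3 + 902*h*t^4 + 840*t^5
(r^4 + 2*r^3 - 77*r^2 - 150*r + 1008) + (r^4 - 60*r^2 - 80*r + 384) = 2*r^4 + 2*r^3 - 137*r^2 - 230*r + 1392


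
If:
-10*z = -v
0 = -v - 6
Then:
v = -6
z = -3/5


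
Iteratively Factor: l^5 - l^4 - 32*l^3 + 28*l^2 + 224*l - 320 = (l - 2)*(l^4 + l^3 - 30*l^2 - 32*l + 160) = (l - 5)*(l - 2)*(l^3 + 6*l^2 - 32) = (l - 5)*(l - 2)*(l + 4)*(l^2 + 2*l - 8) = (l - 5)*(l - 2)*(l + 4)^2*(l - 2)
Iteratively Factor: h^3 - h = (h - 1)*(h^2 + h) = (h - 1)*(h + 1)*(h)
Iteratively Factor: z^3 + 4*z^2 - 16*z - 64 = (z + 4)*(z^2 - 16) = (z + 4)^2*(z - 4)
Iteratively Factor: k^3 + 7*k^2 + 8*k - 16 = (k + 4)*(k^2 + 3*k - 4) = (k - 1)*(k + 4)*(k + 4)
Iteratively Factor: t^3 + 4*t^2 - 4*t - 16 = (t + 2)*(t^2 + 2*t - 8) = (t + 2)*(t + 4)*(t - 2)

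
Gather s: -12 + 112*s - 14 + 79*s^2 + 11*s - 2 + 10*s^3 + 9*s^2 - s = 10*s^3 + 88*s^2 + 122*s - 28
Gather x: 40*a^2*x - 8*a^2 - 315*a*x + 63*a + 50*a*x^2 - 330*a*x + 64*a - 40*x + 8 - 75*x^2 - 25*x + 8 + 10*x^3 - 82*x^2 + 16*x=-8*a^2 + 127*a + 10*x^3 + x^2*(50*a - 157) + x*(40*a^2 - 645*a - 49) + 16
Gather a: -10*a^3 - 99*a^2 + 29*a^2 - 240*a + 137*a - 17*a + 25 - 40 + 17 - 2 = -10*a^3 - 70*a^2 - 120*a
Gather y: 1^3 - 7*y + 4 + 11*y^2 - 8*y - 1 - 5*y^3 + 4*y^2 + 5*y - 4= -5*y^3 + 15*y^2 - 10*y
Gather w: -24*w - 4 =-24*w - 4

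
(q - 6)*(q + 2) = q^2 - 4*q - 12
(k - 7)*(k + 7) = k^2 - 49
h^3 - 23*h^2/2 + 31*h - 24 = (h - 8)*(h - 2)*(h - 3/2)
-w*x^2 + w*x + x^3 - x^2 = x*(-w + x)*(x - 1)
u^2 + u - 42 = (u - 6)*(u + 7)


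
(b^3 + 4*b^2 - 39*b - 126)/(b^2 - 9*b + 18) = (b^2 + 10*b + 21)/(b - 3)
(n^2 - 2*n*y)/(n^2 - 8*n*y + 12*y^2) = n/(n - 6*y)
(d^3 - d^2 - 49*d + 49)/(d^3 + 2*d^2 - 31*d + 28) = (d - 7)/(d - 4)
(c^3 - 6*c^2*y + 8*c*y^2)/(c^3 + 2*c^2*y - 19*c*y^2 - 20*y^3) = c*(c - 2*y)/(c^2 + 6*c*y + 5*y^2)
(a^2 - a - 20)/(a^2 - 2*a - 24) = (a - 5)/(a - 6)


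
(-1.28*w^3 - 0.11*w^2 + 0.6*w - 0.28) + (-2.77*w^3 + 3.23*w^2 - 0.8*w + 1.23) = -4.05*w^3 + 3.12*w^2 - 0.2*w + 0.95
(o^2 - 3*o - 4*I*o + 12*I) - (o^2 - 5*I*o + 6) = -3*o + I*o - 6 + 12*I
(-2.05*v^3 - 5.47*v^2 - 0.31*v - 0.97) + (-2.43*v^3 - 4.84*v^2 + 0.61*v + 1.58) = -4.48*v^3 - 10.31*v^2 + 0.3*v + 0.61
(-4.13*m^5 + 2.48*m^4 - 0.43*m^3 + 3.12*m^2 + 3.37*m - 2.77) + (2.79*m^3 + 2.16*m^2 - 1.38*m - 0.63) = -4.13*m^5 + 2.48*m^4 + 2.36*m^3 + 5.28*m^2 + 1.99*m - 3.4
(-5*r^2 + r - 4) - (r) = -5*r^2 - 4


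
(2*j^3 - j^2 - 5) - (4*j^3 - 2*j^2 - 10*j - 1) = -2*j^3 + j^2 + 10*j - 4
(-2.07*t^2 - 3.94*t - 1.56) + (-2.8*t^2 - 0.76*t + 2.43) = -4.87*t^2 - 4.7*t + 0.87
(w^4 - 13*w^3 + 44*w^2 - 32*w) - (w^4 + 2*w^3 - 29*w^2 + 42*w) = -15*w^3 + 73*w^2 - 74*w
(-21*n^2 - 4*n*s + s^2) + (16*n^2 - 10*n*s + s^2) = -5*n^2 - 14*n*s + 2*s^2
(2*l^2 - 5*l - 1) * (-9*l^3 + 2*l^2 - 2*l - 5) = -18*l^5 + 49*l^4 - 5*l^3 - 2*l^2 + 27*l + 5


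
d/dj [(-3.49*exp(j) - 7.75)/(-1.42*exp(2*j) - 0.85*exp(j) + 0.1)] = (-(2.84*exp(j) + 0.85)*(3.49*exp(j) + 7.75) + 4.9558*exp(2*j) + 2.9665*exp(j) - 0.349)*exp(j)/(1.42*exp(2*j) + 0.85*exp(j) - 0.1)^2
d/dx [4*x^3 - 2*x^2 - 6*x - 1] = 12*x^2 - 4*x - 6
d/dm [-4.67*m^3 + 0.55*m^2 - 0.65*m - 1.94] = -14.01*m^2 + 1.1*m - 0.65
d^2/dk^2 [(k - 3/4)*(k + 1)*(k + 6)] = 6*k + 25/2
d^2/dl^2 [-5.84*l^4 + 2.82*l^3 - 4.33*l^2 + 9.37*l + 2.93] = -70.08*l^2 + 16.92*l - 8.66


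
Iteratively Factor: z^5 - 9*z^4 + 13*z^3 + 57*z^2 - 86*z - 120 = (z + 1)*(z^4 - 10*z^3 + 23*z^2 + 34*z - 120) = (z - 3)*(z + 1)*(z^3 - 7*z^2 + 2*z + 40) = (z - 3)*(z + 1)*(z + 2)*(z^2 - 9*z + 20) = (z - 4)*(z - 3)*(z + 1)*(z + 2)*(z - 5)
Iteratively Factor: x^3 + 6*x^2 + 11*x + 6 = (x + 2)*(x^2 + 4*x + 3) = (x + 2)*(x + 3)*(x + 1)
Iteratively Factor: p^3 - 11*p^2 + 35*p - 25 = (p - 5)*(p^2 - 6*p + 5) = (p - 5)*(p - 1)*(p - 5)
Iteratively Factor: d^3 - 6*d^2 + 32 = (d - 4)*(d^2 - 2*d - 8) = (d - 4)*(d + 2)*(d - 4)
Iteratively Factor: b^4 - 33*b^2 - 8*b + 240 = (b + 4)*(b^3 - 4*b^2 - 17*b + 60) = (b - 3)*(b + 4)*(b^2 - b - 20) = (b - 5)*(b - 3)*(b + 4)*(b + 4)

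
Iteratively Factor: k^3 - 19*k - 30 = (k + 3)*(k^2 - 3*k - 10) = (k - 5)*(k + 3)*(k + 2)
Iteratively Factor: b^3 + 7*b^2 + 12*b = (b)*(b^2 + 7*b + 12) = b*(b + 4)*(b + 3)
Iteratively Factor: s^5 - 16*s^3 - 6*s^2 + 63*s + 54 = (s + 1)*(s^4 - s^3 - 15*s^2 + 9*s + 54) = (s - 3)*(s + 1)*(s^3 + 2*s^2 - 9*s - 18) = (s - 3)*(s + 1)*(s + 3)*(s^2 - s - 6) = (s - 3)^2*(s + 1)*(s + 3)*(s + 2)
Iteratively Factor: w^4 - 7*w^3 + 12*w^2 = (w - 3)*(w^3 - 4*w^2) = w*(w - 3)*(w^2 - 4*w) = w^2*(w - 3)*(w - 4)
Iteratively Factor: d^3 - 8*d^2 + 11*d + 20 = (d - 5)*(d^2 - 3*d - 4) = (d - 5)*(d + 1)*(d - 4)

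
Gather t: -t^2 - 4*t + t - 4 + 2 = -t^2 - 3*t - 2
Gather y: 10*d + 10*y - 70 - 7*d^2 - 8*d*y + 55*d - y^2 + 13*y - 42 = -7*d^2 + 65*d - y^2 + y*(23 - 8*d) - 112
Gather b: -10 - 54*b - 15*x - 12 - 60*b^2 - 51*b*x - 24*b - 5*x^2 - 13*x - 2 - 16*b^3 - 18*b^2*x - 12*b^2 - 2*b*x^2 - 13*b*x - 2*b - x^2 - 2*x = -16*b^3 + b^2*(-18*x - 72) + b*(-2*x^2 - 64*x - 80) - 6*x^2 - 30*x - 24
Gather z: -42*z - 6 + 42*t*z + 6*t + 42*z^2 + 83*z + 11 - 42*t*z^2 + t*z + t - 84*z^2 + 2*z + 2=7*t + z^2*(-42*t - 42) + z*(43*t + 43) + 7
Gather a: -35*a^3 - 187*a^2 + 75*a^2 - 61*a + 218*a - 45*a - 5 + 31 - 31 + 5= -35*a^3 - 112*a^2 + 112*a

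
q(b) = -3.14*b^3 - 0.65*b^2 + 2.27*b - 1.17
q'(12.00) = -1369.81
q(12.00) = -5493.45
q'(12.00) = -1369.81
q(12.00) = -5493.45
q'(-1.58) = -19.19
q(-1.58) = 6.01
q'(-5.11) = -237.06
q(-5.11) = 389.24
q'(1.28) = -14.83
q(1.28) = -5.91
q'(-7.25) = -483.44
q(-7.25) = 1144.79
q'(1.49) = -20.58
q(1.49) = -9.62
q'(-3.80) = -128.81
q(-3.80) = 153.12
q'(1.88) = -33.47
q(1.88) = -20.06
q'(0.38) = 0.42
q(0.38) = -0.57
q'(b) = -9.42*b^2 - 1.3*b + 2.27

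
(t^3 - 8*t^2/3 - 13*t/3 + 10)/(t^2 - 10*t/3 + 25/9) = 3*(t^2 - t - 6)/(3*t - 5)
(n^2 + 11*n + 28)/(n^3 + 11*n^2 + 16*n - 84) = (n + 4)/(n^2 + 4*n - 12)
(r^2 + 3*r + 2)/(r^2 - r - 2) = (r + 2)/(r - 2)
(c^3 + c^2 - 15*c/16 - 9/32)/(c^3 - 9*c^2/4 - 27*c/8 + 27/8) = (c + 1/4)/(c - 3)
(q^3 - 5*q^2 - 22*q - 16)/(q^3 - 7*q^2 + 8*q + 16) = (q^2 - 6*q - 16)/(q^2 - 8*q + 16)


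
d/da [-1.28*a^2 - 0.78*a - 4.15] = -2.56*a - 0.78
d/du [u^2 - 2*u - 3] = 2*u - 2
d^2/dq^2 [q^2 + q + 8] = 2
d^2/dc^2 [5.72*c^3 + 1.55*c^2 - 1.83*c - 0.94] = 34.32*c + 3.1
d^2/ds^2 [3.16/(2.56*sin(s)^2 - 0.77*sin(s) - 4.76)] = (82.837504*sin(s)^4 - 18.686976*sin(s)^3 + 31.643292*sin(s)^2 + 25.79192*sin(s) - 80.76012)/(-2.56*sin(s)^2 + 0.77*sin(s) + 4.76)^3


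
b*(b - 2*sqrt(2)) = b^2 - 2*sqrt(2)*b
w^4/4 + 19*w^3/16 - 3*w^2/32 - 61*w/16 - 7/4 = (w/4 + 1)*(w - 7/4)*(w + 1/2)*(w + 2)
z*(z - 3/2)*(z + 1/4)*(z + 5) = z^4 + 15*z^3/4 - 53*z^2/8 - 15*z/8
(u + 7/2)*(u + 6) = u^2 + 19*u/2 + 21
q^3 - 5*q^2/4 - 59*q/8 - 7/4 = (q - 7/2)*(q + 1/4)*(q + 2)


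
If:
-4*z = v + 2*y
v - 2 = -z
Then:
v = 2 - z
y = -3*z/2 - 1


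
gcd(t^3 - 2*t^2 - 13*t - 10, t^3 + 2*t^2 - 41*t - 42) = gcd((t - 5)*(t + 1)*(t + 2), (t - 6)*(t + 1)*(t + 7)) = t + 1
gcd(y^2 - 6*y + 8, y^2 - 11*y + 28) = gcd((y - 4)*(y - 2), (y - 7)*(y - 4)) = y - 4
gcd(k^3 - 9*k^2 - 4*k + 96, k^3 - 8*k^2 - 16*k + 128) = k^2 - 12*k + 32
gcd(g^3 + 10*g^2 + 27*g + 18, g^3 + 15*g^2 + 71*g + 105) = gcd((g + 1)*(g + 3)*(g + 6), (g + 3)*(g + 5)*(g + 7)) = g + 3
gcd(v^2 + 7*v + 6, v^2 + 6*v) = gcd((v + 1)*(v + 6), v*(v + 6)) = v + 6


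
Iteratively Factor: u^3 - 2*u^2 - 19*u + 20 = (u - 5)*(u^2 + 3*u - 4) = (u - 5)*(u + 4)*(u - 1)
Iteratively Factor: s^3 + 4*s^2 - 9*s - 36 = (s - 3)*(s^2 + 7*s + 12) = (s - 3)*(s + 3)*(s + 4)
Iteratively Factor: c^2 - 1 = (c + 1)*(c - 1)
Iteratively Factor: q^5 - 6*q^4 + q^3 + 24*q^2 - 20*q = (q + 2)*(q^4 - 8*q^3 + 17*q^2 - 10*q) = q*(q + 2)*(q^3 - 8*q^2 + 17*q - 10) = q*(q - 5)*(q + 2)*(q^2 - 3*q + 2) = q*(q - 5)*(q - 1)*(q + 2)*(q - 2)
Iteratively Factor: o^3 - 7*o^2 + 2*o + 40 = (o - 5)*(o^2 - 2*o - 8) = (o - 5)*(o + 2)*(o - 4)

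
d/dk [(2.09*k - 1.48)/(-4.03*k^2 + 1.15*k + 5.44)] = (8.4227*k^2 - 11.9288*k + 13.0716)/(16.2409*k^4 - 9.269*k^3 - 42.5239*k^2 + 12.512*k + 29.5936)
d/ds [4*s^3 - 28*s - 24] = 12*s^2 - 28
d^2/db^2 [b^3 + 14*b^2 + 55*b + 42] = 6*b + 28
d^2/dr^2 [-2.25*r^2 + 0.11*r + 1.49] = -4.50000000000000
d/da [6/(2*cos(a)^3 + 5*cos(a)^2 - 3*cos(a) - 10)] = 6*(10*cos(a) + 3*cos(2*a))*sin(a)/((cos(a) + 2)^2*(cos(a) + cos(2*a) - 4)^2)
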